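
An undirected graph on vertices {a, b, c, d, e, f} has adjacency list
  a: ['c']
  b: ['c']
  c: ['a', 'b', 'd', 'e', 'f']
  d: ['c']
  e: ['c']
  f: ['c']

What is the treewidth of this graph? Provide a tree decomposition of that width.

Treewidth 1.
Bags: B1 = {b, c}  B2 = {c, d}  B3 = {a, c}  B4 = {c, f}  B5 = {c, e}
Tree: B1–B2, B2–B3, B1–B4, B2–B5

Every bag has size at most 2, so the width is 2 − 1 = 1 and tw(G) ≤ 1. G has an edge, so its treewidth is at least 1. Hence tw(G) = 1 exactly.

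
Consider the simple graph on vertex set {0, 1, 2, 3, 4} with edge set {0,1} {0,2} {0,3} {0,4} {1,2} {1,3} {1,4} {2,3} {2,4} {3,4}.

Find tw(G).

A width-4 tree decomposition is:
Bags: B1 = {0, 1, 2, 3, 4}
Tree: (single bag)
With just one bag of size 5, the width is 5 − 1 = 4, so tw(G) ≤ 4. For the lower bound, the 5 vertices {0, 1, 2, 3, 4} are pairwise adjacent, and any tree decomposition puts a clique entirely inside one bag — forcing width ≥ 4. Hence tw(G) = 4 exactly.

4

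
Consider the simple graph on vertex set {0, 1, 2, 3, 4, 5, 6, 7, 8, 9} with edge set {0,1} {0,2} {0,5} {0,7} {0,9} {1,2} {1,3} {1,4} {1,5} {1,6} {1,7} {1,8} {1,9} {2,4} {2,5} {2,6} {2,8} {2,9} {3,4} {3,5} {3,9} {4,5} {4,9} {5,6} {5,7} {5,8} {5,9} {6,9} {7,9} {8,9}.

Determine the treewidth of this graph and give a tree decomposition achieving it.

Treewidth 4.
One such decomposition:
Bags: B1 = {0, 1, 2, 5, 9}  B2 = {1, 2, 5, 6, 9}  B3 = {0, 1, 5, 7, 9}  B4 = {1, 2, 5, 8, 9}  B5 = {1, 2, 4, 5, 9}  B6 = {1, 3, 4, 5, 9}
Tree: B1–B2, B1–B3, B2–B4, B1–B5, B5–B6

The largest bag has 5 vertices, giving width 4; this decomposition certifies tw(G) ≤ 4. For the lower bound, the 5 vertices {0, 1, 2, 5, 9} are pairwise adjacent, and any tree decomposition puts a clique entirely inside one bag — forcing width ≥ 4. Therefore the treewidth is 4.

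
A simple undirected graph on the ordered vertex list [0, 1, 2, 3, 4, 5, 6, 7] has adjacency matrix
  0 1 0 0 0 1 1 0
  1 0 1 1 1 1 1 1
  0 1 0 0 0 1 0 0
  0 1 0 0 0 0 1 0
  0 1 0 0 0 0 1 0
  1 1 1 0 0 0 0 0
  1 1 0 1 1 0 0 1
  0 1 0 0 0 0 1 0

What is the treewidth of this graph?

A width-2 tree decomposition is:
Bags: B1 = {1, 2, 5}  B2 = {0, 1, 5}  B3 = {0, 1, 6}  B4 = {1, 4, 6}  B5 = {1, 6, 7}  B6 = {1, 3, 6}
Tree: B1–B2, B2–B3, B3–B4, B3–B5, B4–B6
Each bag holds 3 vertices, so the decomposition has width 2, which upper-bounds the treewidth. For the lower bound, the 3 vertices {1, 2, 5} are pairwise adjacent, and any tree decomposition puts a clique entirely inside one bag — forcing width ≥ 2. Therefore the treewidth is 2.

2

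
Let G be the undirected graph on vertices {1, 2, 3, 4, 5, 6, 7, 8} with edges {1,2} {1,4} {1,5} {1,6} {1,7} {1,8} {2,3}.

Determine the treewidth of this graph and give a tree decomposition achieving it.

Treewidth 1.
One optimal decomposition is:
Bags: B1 = {1, 4}  B2 = {1, 7}  B3 = {1, 6}  B4 = {1, 5}  B5 = {1, 2}  B6 = {2, 3}  B7 = {1, 8}
Tree: B1–B2, B1–B3, B3–B4, B4–B5, B5–B6, B5–B7

The largest bag has 2 vertices, giving width 1; this decomposition certifies tw(G) ≤ 1. Since G has at least one edge (e.g. 1–4), it is not an edgeless graph, so tw(G) ≥ 1. The upper and lower bounds meet at 1, so that is the treewidth.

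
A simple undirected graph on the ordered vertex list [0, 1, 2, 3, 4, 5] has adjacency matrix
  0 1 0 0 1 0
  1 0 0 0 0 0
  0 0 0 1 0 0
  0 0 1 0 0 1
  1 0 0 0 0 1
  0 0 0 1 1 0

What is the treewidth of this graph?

A width-1 tree decomposition is:
Bags: B1 = {3, 5}  B2 = {4, 5}  B3 = {0, 4}  B4 = {0, 1}  B5 = {2, 3}
Tree: B1–B2, B2–B3, B3–B4, B1–B5
Each bag holds 2 vertices, so the decomposition has width 1, which upper-bounds the treewidth. Since G has at least one edge (e.g. 5–3), it is not an edgeless graph, so tw(G) ≥ 1. Hence tw(G) = 1 exactly.

1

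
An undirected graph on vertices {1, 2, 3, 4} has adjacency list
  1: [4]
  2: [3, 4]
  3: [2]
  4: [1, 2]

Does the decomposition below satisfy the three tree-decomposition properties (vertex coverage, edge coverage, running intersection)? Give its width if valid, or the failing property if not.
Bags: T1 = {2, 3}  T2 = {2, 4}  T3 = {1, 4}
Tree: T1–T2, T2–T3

Yes; width 1.

Checking the three conditions: (i) the bags cover all of {1, 2, 3, 4}; (ii) for each edge, some bag contains both endpoints; (iii) the bags containing any fixed vertex form a subtree. All hold, so the decomposition is valid with width 2 − 1 = 1.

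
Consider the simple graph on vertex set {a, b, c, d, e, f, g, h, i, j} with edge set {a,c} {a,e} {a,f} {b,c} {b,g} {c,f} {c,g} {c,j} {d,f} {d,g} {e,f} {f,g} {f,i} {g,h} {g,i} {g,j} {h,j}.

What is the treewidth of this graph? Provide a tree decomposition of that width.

Every bag has size at most 3, so the width is 3 − 1 = 2 and tw(G) ≤ 2. On the other hand G contains the 3-clique {g, h, j}. A clique must lie in a single bag of any decomposition, so no decomposition can have width below 2. Combining the bounds, tw(G) = 2.

Treewidth 2.
One such decomposition:
Bags: B1 = {g, h, j}  B2 = {c, g, j}  B3 = {c, f, g}  B4 = {a, c, f}  B5 = {d, f, g}  B6 = {f, g, i}  B7 = {b, c, g}  B8 = {a, e, f}
Tree: B1–B2, B2–B3, B3–B4, B3–B5, B3–B6, B3–B7, B4–B8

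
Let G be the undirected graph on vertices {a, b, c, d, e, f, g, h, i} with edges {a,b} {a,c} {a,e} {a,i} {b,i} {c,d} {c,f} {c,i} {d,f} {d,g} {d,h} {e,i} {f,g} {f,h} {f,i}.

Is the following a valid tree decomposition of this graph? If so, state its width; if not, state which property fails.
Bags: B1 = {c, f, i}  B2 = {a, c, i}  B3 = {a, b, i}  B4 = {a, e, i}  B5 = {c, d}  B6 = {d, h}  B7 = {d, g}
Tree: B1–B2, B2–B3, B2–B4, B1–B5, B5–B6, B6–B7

A tree decomposition must satisfy three properties: every vertex lies in some bag; for every edge, both endpoints lie together in some bag; and for every vertex, the bags containing it form a connected subtree. Here edge (f,d) lies in no bag, so the decomposition is invalid.

No — edge (f,d) lies in no bag.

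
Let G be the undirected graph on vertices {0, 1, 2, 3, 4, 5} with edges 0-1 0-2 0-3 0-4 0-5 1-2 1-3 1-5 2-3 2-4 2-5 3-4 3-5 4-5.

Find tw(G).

4

A width-4 tree decomposition is:
Bags: B1 = {0, 2, 3, 4, 5}  B2 = {0, 1, 2, 3, 5}
Tree: B1–B2
Each bag holds 5 vertices, so the decomposition has width 4, which upper-bounds the treewidth. For the lower bound, the 5 vertices {0, 1, 2, 3, 5} are pairwise adjacent, and any tree decomposition puts a clique entirely inside one bag — forcing width ≥ 4. Hence tw(G) = 4 exactly.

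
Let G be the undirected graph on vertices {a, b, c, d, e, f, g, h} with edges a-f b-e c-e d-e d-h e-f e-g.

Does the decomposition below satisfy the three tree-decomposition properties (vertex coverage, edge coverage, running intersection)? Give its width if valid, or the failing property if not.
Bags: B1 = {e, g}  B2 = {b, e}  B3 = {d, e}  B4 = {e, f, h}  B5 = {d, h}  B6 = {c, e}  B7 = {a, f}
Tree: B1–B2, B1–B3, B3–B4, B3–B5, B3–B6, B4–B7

A tree decomposition must satisfy three properties: every vertex lies in some bag; for every edge, both endpoints lie together in some bag; and for every vertex, the bags containing it form a connected subtree. Here bags containing vertex h are not connected in the tree, so the decomposition is invalid.

No — bags containing vertex h are not connected in the tree.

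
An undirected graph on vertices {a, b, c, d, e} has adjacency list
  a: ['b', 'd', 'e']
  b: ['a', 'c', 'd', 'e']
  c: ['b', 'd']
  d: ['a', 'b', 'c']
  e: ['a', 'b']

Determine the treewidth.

2

A width-2 tree decomposition is:
Bags: B1 = {b, c, d}  B2 = {a, b, d}  B3 = {a, b, e}
Tree: B1–B2, B2–B3
Every bag has size at most 3, so the width is 3 − 1 = 2 and tw(G) ≤ 2. For the lower bound, the 3 vertices {b, c, d} are pairwise adjacent, and any tree decomposition puts a clique entirely inside one bag — forcing width ≥ 2. Hence tw(G) = 2 exactly.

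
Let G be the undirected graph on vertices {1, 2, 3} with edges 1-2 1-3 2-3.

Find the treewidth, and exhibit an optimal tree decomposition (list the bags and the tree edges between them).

Treewidth 2.
One such decomposition:
Bags: B1 = {1, 2, 3}
Tree: (single bag)

A single bag containing all 3 vertices is trivially a valid decomposition of width 2. Conversely, {1, 2, 3} is a clique of size 3, and the vertices of any clique must share a bag in every tree decomposition; so some bag has ≥ 3 vertices and tw(G) ≥ 2. Combining the bounds, tw(G) = 2.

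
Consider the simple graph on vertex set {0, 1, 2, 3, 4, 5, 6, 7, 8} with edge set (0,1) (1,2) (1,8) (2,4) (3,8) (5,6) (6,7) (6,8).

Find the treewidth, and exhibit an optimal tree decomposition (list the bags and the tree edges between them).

Each bag holds 2 vertices, so the decomposition has width 1, which upper-bounds the treewidth. Since G has at least one edge (e.g. 8–1), it is not an edgeless graph, so tw(G) ≥ 1. Combining the bounds, tw(G) = 1.

Treewidth 1.
One such decomposition:
Bags: B1 = {1, 8}  B2 = {1, 2}  B3 = {6, 8}  B4 = {0, 1}  B5 = {5, 6}  B6 = {3, 8}  B7 = {2, 4}  B8 = {6, 7}
Tree: B1–B2, B1–B3, B2–B4, B3–B5, B1–B6, B2–B7, B5–B8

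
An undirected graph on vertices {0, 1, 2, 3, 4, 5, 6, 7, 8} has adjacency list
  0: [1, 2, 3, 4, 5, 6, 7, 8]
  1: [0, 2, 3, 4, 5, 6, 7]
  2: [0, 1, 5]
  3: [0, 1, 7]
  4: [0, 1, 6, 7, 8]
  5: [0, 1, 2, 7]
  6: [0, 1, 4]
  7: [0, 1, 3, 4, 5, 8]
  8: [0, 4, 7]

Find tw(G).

A width-3 tree decomposition is:
Bags: B1 = {0, 1, 5, 7}  B2 = {0, 1, 4, 7}  B3 = {0, 1, 2, 5}  B4 = {0, 1, 4, 6}  B5 = {0, 1, 3, 7}  B6 = {0, 4, 7, 8}
Tree: B1–B2, B1–B3, B2–B4, B1–B5, B2–B6
The largest bag has 4 vertices, giving width 3; this decomposition certifies tw(G) ≤ 3. For the lower bound, the 4 vertices {0, 4, 7, 8} are pairwise adjacent, and any tree decomposition puts a clique entirely inside one bag — forcing width ≥ 3. Hence tw(G) = 3 exactly.

3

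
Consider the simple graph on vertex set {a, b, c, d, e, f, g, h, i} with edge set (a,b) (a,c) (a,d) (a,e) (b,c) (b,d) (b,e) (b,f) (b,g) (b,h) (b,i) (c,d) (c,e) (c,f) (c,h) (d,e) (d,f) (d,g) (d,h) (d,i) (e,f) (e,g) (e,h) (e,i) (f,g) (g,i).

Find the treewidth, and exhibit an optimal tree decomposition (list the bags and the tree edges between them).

Treewidth 4.
One optimal decomposition is:
Bags: B1 = {b, c, d, e, f}  B2 = {b, d, e, f, g}  B3 = {b, c, d, e, h}  B4 = {a, b, c, d, e}  B5 = {b, d, e, g, i}
Tree: B1–B2, B1–B3, B3–B4, B2–B5

Every bag has size at most 5, so the width is 5 − 1 = 4 and tw(G) ≤ 4. On the other hand G contains the 5-clique {b, d, e, f, g}. A clique must lie in a single bag of any decomposition, so no decomposition can have width below 4. The upper and lower bounds meet at 4, so that is the treewidth.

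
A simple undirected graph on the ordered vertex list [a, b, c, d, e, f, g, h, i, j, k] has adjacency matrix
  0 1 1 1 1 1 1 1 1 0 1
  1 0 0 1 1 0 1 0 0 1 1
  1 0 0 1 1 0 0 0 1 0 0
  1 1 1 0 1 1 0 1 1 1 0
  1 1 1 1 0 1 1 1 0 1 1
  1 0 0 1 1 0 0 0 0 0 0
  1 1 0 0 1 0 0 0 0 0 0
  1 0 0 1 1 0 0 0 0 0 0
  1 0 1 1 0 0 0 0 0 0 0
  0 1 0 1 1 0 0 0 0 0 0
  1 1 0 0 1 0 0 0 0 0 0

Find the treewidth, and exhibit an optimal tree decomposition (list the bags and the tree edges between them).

Treewidth 3.
One such decomposition:
Bags: B1 = {a, b, d, e}  B2 = {b, d, e, j}  B3 = {a, d, e, f}  B4 = {a, c, d, e}  B5 = {a, b, e, g}  B6 = {a, c, d, i}  B7 = {a, b, e, k}  B8 = {a, d, e, h}
Tree: B1–B2, B1–B3, B3–B4, B1–B5, B4–B6, B5–B7, B1–B8

Each bag holds 4 vertices, so the decomposition has width 3, which upper-bounds the treewidth. For the lower bound, the 4 vertices {b, d, e, j} are pairwise adjacent, and any tree decomposition puts a clique entirely inside one bag — forcing width ≥ 3. Combining the bounds, tw(G) = 3.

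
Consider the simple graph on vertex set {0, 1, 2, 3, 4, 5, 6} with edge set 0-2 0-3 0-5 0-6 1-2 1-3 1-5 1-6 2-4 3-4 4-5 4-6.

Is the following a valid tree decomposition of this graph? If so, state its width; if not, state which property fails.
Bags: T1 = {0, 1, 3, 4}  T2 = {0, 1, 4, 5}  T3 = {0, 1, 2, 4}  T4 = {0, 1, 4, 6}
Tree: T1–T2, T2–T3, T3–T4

Yes; width 3.

Checking the three conditions: (i) the bags cover all of {0, 1, 2, 3, 4, 5, 6}; (ii) for each edge, some bag contains both endpoints; (iii) the bags containing any fixed vertex form a subtree. All hold, so the decomposition is valid with width 4 − 1 = 3.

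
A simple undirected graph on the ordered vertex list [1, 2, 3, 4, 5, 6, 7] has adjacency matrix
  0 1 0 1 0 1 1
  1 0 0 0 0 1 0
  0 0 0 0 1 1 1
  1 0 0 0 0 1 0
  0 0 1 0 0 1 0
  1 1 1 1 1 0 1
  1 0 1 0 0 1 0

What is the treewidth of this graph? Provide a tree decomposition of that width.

Each bag holds 3 vertices, so the decomposition has width 2, which upper-bounds the treewidth. For the lower bound, the 3 vertices {1, 2, 6} are pairwise adjacent, and any tree decomposition puts a clique entirely inside one bag — forcing width ≥ 2. Therefore the treewidth is 2.

Treewidth 2.
One optimal decomposition is:
Bags: B1 = {3, 6, 7}  B2 = {1, 6, 7}  B3 = {1, 2, 6}  B4 = {1, 4, 6}  B5 = {3, 5, 6}
Tree: B1–B2, B2–B3, B2–B4, B1–B5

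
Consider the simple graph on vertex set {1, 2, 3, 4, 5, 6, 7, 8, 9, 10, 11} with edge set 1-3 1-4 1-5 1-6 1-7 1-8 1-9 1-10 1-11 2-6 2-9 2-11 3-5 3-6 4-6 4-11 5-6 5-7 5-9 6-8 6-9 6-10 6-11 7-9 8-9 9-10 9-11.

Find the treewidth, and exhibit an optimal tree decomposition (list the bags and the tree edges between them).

Treewidth 3.
One optimal decomposition is:
Bags: B1 = {1, 6, 9, 11}  B2 = {1, 5, 6, 9}  B3 = {1, 3, 5, 6}  B4 = {1, 6, 8, 9}  B5 = {2, 6, 9, 11}  B6 = {1, 6, 9, 10}  B7 = {1, 4, 6, 11}  B8 = {1, 5, 7, 9}
Tree: B1–B2, B2–B3, B2–B4, B1–B5, B2–B6, B1–B7, B2–B8

Every bag has size at most 4, so the width is 4 − 1 = 3 and tw(G) ≤ 3. For the lower bound, the 4 vertices {1, 6, 8, 9} are pairwise adjacent, and any tree decomposition puts a clique entirely inside one bag — forcing width ≥ 3. Combining the bounds, tw(G) = 3.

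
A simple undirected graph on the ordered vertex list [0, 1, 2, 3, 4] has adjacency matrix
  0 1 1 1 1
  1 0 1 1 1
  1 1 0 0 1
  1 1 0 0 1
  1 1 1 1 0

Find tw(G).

A width-3 tree decomposition is:
Bags: B1 = {0, 1, 3, 4}  B2 = {0, 1, 2, 4}
Tree: B1–B2
The largest bag has 4 vertices, giving width 3; this decomposition certifies tw(G) ≤ 3. Conversely, {0, 1, 2, 4} is a clique of size 4, and the vertices of any clique must share a bag in every tree decomposition; so some bag has ≥ 4 vertices and tw(G) ≥ 3. Combining the bounds, tw(G) = 3.

3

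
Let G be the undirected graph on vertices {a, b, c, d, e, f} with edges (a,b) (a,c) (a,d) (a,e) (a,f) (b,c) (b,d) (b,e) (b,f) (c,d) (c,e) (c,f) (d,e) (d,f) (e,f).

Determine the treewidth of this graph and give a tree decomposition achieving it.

Treewidth 5.
One such decomposition:
Bags: B1 = {a, b, c, d, e, f}
Tree: (single bag)

With just one bag of size 6, the width is 6 − 1 = 5, so tw(G) ≤ 5. For the lower bound, the 6 vertices {a, b, c, d, e, f} are pairwise adjacent, and any tree decomposition puts a clique entirely inside one bag — forcing width ≥ 5. Hence tw(G) = 5 exactly.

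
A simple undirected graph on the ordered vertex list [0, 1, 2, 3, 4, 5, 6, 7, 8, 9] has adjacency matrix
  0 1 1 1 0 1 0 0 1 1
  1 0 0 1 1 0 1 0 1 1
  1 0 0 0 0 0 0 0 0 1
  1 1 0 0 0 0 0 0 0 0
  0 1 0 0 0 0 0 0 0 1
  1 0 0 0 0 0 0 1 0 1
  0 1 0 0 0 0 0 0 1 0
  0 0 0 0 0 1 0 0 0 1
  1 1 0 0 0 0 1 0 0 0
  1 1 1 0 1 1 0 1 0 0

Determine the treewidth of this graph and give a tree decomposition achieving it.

The largest bag has 3 vertices, giving width 2; this decomposition certifies tw(G) ≤ 2. Conversely, {0, 1, 8} is a clique of size 3, and the vertices of any clique must share a bag in every tree decomposition; so some bag has ≥ 3 vertices and tw(G) ≥ 2. The upper and lower bounds meet at 2, so that is the treewidth.

Treewidth 2.
One such decomposition:
Bags: B1 = {0, 1, 8}  B2 = {0, 1, 9}  B3 = {1, 4, 9}  B4 = {0, 1, 3}  B5 = {0, 2, 9}  B6 = {0, 5, 9}  B7 = {5, 7, 9}  B8 = {1, 6, 8}
Tree: B1–B2, B2–B3, B1–B4, B2–B5, B2–B6, B6–B7, B1–B8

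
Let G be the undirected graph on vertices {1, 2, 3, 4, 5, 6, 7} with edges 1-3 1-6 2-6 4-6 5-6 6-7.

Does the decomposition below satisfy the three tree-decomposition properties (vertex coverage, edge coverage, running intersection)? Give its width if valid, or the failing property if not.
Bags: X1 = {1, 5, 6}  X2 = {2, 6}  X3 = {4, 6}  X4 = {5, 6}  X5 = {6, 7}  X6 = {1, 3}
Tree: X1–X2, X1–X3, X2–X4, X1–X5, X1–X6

No — bags containing vertex 5 are not connected in the tree.

A tree decomposition must satisfy three properties: every vertex lies in some bag; for every edge, both endpoints lie together in some bag; and for every vertex, the bags containing it form a connected subtree. Here bags containing vertex 5 are not connected in the tree, so the decomposition is invalid.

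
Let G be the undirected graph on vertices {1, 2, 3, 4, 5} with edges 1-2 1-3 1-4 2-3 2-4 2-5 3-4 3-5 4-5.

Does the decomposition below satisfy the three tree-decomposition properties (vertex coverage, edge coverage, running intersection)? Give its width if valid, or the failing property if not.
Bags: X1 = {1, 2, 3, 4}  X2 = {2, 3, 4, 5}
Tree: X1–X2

Yes; width 3.

Every vertex of G appears in some bag (union = {1, 2, 3, 4, 5}); every edge is covered by a bag; and for each vertex v the set of bags containing v is connected in the bag tree. The decomposition is therefore valid. The largest bag has 4 vertices, so the width is 3.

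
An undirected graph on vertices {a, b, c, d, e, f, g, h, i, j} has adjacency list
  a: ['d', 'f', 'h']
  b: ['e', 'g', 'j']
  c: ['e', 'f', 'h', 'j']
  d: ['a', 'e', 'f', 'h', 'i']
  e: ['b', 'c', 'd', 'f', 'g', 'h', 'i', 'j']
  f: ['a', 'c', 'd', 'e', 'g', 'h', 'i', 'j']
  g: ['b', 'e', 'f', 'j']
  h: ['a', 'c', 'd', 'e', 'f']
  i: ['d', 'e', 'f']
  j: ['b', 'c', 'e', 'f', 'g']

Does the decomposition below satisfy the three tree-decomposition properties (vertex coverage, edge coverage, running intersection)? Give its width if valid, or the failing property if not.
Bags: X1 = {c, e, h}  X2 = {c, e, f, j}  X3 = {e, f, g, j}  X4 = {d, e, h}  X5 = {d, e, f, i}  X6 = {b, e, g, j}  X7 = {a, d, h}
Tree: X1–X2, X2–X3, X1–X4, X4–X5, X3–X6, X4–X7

No — edge (f,h) lies in no bag.

A tree decomposition must satisfy three properties: every vertex lies in some bag; for every edge, both endpoints lie together in some bag; and for every vertex, the bags containing it form a connected subtree. Here edge (f,h) lies in no bag, so the decomposition is invalid.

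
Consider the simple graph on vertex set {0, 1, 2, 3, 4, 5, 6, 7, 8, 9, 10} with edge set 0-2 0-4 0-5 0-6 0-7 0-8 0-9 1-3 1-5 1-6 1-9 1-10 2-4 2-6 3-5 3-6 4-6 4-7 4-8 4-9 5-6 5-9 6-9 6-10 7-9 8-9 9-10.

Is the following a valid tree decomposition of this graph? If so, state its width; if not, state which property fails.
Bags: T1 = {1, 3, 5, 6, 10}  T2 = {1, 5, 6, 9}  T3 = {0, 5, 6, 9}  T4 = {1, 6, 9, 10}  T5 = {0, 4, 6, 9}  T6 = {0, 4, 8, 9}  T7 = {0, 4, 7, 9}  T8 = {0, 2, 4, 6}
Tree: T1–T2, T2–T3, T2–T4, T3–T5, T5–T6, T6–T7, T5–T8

No — bags containing vertex 10 are not connected in the tree.

A tree decomposition must satisfy three properties: every vertex lies in some bag; for every edge, both endpoints lie together in some bag; and for every vertex, the bags containing it form a connected subtree. Here bags containing vertex 10 are not connected in the tree, so the decomposition is invalid.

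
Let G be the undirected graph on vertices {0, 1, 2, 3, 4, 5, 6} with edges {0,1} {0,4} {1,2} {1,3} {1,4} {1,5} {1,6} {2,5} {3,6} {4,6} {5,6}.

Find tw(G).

A width-2 tree decomposition is:
Bags: B1 = {1, 3, 6}  B2 = {1, 4, 6}  B3 = {1, 5, 6}  B4 = {0, 1, 4}  B5 = {1, 2, 5}
Tree: B1–B2, B2–B3, B2–B4, B3–B5
Every bag has size at most 3, so the width is 3 − 1 = 2 and tw(G) ≤ 2. On the other hand G contains the 3-clique {0, 1, 4}. A clique must lie in a single bag of any decomposition, so no decomposition can have width below 2. Combining the bounds, tw(G) = 2.

2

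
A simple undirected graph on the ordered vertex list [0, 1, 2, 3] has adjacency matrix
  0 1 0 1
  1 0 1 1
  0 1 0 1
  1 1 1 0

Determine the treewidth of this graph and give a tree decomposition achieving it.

Each bag holds 3 vertices, so the decomposition has width 2, which upper-bounds the treewidth. On the other hand G contains the 3-clique {0, 1, 3}. A clique must lie in a single bag of any decomposition, so no decomposition can have width below 2. Combining the bounds, tw(G) = 2.

Treewidth 2.
Bags: B1 = {0, 1, 3}  B2 = {1, 2, 3}
Tree: B1–B2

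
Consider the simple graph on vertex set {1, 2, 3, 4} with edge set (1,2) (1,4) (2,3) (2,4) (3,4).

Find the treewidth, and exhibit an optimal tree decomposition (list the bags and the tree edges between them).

Each bag holds 3 vertices, so the decomposition has width 2, which upper-bounds the treewidth. Conversely, {1, 2, 4} is a clique of size 3, and the vertices of any clique must share a bag in every tree decomposition; so some bag has ≥ 3 vertices and tw(G) ≥ 2. Therefore the treewidth is 2.

Treewidth 2.
One such decomposition:
Bags: B1 = {2, 3, 4}  B2 = {1, 2, 4}
Tree: B1–B2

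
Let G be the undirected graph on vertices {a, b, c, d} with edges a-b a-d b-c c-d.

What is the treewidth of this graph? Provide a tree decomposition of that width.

Treewidth 2.
One such decomposition:
Bags: B1 = {a, b, d}  B2 = {b, c, d}
Tree: B1–B2

The largest bag has 3 vertices, giving width 2; this decomposition certifies tw(G) ≤ 2. The edges d–a–b–c–d form a cycle, so G is not a tree and its treewidth is at least 2. Therefore the treewidth is 2.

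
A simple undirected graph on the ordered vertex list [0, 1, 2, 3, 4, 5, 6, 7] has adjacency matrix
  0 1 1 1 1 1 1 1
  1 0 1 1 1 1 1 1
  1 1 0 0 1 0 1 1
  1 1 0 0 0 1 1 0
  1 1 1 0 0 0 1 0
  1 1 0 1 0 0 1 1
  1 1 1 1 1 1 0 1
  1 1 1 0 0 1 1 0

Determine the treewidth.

4

A width-4 tree decomposition is:
Bags: B1 = {0, 1, 5, 6, 7}  B2 = {0, 1, 2, 6, 7}  B3 = {0, 1, 2, 4, 6}  B4 = {0, 1, 3, 5, 6}
Tree: B1–B2, B2–B3, B1–B4
Each bag holds 5 vertices, so the decomposition has width 4, which upper-bounds the treewidth. Conversely, {0, 1, 2, 4, 6} is a clique of size 5, and the vertices of any clique must share a bag in every tree decomposition; so some bag has ≥ 5 vertices and tw(G) ≥ 4. Therefore the treewidth is 4.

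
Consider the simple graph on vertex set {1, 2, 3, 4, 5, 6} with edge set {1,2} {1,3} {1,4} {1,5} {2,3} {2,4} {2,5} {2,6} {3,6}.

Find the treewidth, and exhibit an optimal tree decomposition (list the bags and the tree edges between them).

Treewidth 2.
Bags: B1 = {1, 2, 4}  B2 = {1, 2, 3}  B3 = {2, 3, 6}  B4 = {1, 2, 5}
Tree: B1–B2, B2–B3, B1–B4

Each bag holds 3 vertices, so the decomposition has width 2, which upper-bounds the treewidth. For the lower bound, the 3 vertices {1, 2, 3} are pairwise adjacent, and any tree decomposition puts a clique entirely inside one bag — forcing width ≥ 2. Combining the bounds, tw(G) = 2.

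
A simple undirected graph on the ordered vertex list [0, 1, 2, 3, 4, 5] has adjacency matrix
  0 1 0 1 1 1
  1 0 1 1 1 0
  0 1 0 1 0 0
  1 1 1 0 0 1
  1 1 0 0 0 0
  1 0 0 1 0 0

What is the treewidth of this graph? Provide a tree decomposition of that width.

Treewidth 2.
One such decomposition:
Bags: B1 = {0, 3, 5}  B2 = {0, 1, 3}  B3 = {0, 1, 4}  B4 = {1, 2, 3}
Tree: B1–B2, B2–B3, B2–B4

Every bag has size at most 3, so the width is 3 − 1 = 2 and tw(G) ≤ 2. For the lower bound, the 3 vertices {0, 1, 3} are pairwise adjacent, and any tree decomposition puts a clique entirely inside one bag — forcing width ≥ 2. Therefore the treewidth is 2.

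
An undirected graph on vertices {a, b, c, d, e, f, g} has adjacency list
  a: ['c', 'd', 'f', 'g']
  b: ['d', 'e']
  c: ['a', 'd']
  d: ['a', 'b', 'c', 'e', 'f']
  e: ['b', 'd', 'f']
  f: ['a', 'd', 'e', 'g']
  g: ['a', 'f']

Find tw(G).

A width-2 tree decomposition is:
Bags: B1 = {a, d, f}  B2 = {a, c, d}  B3 = {a, f, g}  B4 = {d, e, f}  B5 = {b, d, e}
Tree: B1–B2, B1–B3, B1–B4, B4–B5
Every bag has size at most 3, so the width is 3 − 1 = 2 and tw(G) ≤ 2. Conversely, {a, c, d} is a clique of size 3, and the vertices of any clique must share a bag in every tree decomposition; so some bag has ≥ 3 vertices and tw(G) ≥ 2. Therefore the treewidth is 2.

2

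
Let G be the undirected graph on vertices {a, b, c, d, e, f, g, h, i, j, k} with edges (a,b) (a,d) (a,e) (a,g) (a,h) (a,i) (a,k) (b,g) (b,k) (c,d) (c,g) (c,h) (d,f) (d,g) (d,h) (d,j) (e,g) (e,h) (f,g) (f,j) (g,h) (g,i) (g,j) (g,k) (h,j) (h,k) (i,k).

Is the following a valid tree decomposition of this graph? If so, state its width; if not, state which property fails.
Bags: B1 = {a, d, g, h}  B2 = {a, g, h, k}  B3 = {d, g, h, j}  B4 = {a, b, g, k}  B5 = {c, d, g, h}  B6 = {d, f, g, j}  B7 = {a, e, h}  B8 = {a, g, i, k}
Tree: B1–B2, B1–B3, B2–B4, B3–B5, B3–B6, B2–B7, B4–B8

A tree decomposition must satisfy three properties: every vertex lies in some bag; for every edge, both endpoints lie together in some bag; and for every vertex, the bags containing it form a connected subtree. Here edge (g,e) lies in no bag, so the decomposition is invalid.

No — edge (g,e) lies in no bag.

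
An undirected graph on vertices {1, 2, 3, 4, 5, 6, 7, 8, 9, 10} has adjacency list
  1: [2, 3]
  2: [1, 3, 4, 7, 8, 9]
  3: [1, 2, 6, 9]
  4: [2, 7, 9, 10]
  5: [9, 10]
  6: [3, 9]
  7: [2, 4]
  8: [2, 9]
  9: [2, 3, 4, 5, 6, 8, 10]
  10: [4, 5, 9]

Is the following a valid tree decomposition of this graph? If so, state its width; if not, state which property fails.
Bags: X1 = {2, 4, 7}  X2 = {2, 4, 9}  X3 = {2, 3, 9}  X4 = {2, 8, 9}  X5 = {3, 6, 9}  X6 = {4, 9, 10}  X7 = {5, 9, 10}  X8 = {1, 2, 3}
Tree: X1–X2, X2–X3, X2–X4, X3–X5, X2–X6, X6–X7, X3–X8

Checking the three conditions: (i) the bags cover all of {1, 2, 3, 4, 5, 6, 7, 8, 9, 10}; (ii) for each edge, some bag contains both endpoints; (iii) the bags containing any fixed vertex form a subtree. All hold, so the decomposition is valid with width 3 − 1 = 2.

Yes; width 2.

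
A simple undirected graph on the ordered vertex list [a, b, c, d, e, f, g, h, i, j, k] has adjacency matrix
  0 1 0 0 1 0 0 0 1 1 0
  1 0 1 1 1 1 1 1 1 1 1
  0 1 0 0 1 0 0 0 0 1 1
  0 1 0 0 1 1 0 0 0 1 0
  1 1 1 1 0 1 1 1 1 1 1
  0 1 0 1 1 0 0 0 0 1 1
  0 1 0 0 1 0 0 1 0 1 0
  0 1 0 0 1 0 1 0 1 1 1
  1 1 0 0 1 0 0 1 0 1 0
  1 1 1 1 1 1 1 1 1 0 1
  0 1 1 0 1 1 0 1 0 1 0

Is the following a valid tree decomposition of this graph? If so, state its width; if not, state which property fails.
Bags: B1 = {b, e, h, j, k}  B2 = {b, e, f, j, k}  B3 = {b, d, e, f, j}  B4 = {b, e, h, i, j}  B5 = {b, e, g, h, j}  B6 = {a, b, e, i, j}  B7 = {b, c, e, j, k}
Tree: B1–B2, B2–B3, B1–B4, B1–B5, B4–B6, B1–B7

Checking the three conditions: (i) the bags cover all of {a, b, c, d, e, f, g, h, i, j, k}; (ii) for each edge, some bag contains both endpoints; (iii) the bags containing any fixed vertex form a subtree. All hold, so the decomposition is valid with width 5 − 1 = 4.

Yes; width 4.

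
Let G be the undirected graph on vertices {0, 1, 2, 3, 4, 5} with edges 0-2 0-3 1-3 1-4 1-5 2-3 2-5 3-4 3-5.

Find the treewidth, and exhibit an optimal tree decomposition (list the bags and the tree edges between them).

The largest bag has 3 vertices, giving width 2; this decomposition certifies tw(G) ≤ 2. For the lower bound, the 3 vertices {0, 2, 3} are pairwise adjacent, and any tree decomposition puts a clique entirely inside one bag — forcing width ≥ 2. The upper and lower bounds meet at 2, so that is the treewidth.

Treewidth 2.
One optimal decomposition is:
Bags: B1 = {2, 3, 5}  B2 = {1, 3, 5}  B3 = {1, 3, 4}  B4 = {0, 2, 3}
Tree: B1–B2, B2–B3, B1–B4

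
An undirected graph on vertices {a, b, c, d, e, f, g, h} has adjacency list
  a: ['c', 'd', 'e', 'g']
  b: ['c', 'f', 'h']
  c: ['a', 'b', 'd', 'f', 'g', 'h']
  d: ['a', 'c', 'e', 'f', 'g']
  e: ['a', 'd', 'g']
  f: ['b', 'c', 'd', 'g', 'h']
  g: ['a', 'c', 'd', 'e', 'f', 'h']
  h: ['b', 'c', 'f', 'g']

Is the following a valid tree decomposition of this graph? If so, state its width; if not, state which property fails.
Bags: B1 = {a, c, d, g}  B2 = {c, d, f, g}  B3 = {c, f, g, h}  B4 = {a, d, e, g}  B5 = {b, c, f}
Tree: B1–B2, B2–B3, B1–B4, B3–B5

No — edge (h,b) lies in no bag.

A tree decomposition must satisfy three properties: every vertex lies in some bag; for every edge, both endpoints lie together in some bag; and for every vertex, the bags containing it form a connected subtree. Here edge (h,b) lies in no bag, so the decomposition is invalid.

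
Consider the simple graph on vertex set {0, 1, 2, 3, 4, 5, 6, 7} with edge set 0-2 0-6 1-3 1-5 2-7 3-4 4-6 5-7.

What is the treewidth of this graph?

A width-2 tree decomposition is:
Bags: B1 = {3, 4, 6}  B2 = {0, 3, 6}  B3 = {0, 2, 3}  B4 = {2, 3, 7}  B5 = {3, 5, 7}  B6 = {1, 3, 5}
Tree: B1–B2, B2–B3, B3–B4, B4–B5, B5–B6
The largest bag has 3 vertices, giving width 2; this decomposition certifies tw(G) ≤ 2. The edges 3–4–6–0–2–7–5–1–3 form a cycle, so G is not a tree and its treewidth is at least 2. The upper and lower bounds meet at 2, so that is the treewidth.

2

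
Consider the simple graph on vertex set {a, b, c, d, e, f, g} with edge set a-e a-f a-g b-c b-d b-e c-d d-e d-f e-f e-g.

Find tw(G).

A width-2 tree decomposition is:
Bags: B1 = {d, e, f}  B2 = {b, d, e}  B3 = {a, e, f}  B4 = {b, c, d}  B5 = {a, e, g}
Tree: B1–B2, B1–B3, B2–B4, B3–B5
Every bag has size at most 3, so the width is 3 − 1 = 2 and tw(G) ≤ 2. For the lower bound, the 3 vertices {d, e, f} are pairwise adjacent, and any tree decomposition puts a clique entirely inside one bag — forcing width ≥ 2. Therefore the treewidth is 2.

2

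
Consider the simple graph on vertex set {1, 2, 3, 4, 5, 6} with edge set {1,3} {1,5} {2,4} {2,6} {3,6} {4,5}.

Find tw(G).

2

A width-2 tree decomposition is:
Bags: B1 = {1, 4, 5}  B2 = {1, 2, 4}  B3 = {1, 2, 6}  B4 = {1, 3, 6}
Tree: B1–B2, B2–B3, B3–B4
The largest bag has 3 vertices, giving width 2; this decomposition certifies tw(G) ≤ 2. The edges 1–5–4–2–6–3–1 form a cycle, so G is not a tree and its treewidth is at least 2. Combining the bounds, tw(G) = 2.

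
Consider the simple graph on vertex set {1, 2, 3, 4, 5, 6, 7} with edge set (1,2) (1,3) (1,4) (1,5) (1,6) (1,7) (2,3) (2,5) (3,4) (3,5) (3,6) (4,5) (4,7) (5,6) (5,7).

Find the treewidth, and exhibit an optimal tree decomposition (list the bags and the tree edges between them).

Treewidth 3.
One optimal decomposition is:
Bags: B1 = {1, 2, 3, 5}  B2 = {1, 3, 4, 5}  B3 = {1, 4, 5, 7}  B4 = {1, 3, 5, 6}
Tree: B1–B2, B2–B3, B2–B4

Each bag holds 4 vertices, so the decomposition has width 3, which upper-bounds the treewidth. On the other hand G contains the 4-clique {1, 2, 3, 5}. A clique must lie in a single bag of any decomposition, so no decomposition can have width below 3. The upper and lower bounds meet at 3, so that is the treewidth.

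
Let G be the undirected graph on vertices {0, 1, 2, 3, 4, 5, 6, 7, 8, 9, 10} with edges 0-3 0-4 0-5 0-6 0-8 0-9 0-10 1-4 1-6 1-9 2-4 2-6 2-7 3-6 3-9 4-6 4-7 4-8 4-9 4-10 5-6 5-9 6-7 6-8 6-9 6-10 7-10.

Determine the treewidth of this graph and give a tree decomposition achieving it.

Each bag holds 4 vertices, so the decomposition has width 3, which upper-bounds the treewidth. On the other hand G contains the 4-clique {0, 3, 6, 9}. A clique must lie in a single bag of any decomposition, so no decomposition can have width below 3. Hence tw(G) = 3 exactly.

Treewidth 3.
Bags: B1 = {0, 3, 6, 9}  B2 = {0, 4, 6, 9}  B3 = {1, 4, 6, 9}  B4 = {0, 4, 6, 10}  B5 = {0, 4, 6, 8}  B6 = {4, 6, 7, 10}  B7 = {2, 4, 6, 7}  B8 = {0, 5, 6, 9}
Tree: B1–B2, B2–B3, B2–B4, B4–B5, B4–B6, B6–B7, B2–B8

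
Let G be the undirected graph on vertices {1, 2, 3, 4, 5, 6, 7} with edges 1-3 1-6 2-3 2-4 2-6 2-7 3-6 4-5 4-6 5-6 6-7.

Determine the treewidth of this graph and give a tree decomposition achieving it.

The largest bag has 3 vertices, giving width 2; this decomposition certifies tw(G) ≤ 2. Conversely, {1, 3, 6} is a clique of size 3, and the vertices of any clique must share a bag in every tree decomposition; so some bag has ≥ 3 vertices and tw(G) ≥ 2. The upper and lower bounds meet at 2, so that is the treewidth.

Treewidth 2.
One optimal decomposition is:
Bags: B1 = {4, 5, 6}  B2 = {2, 4, 6}  B3 = {2, 6, 7}  B4 = {2, 3, 6}  B5 = {1, 3, 6}
Tree: B1–B2, B2–B3, B2–B4, B4–B5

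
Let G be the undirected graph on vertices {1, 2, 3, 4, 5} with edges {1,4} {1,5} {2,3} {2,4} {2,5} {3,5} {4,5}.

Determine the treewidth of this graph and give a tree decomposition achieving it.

Each bag holds 3 vertices, so the decomposition has width 2, which upper-bounds the treewidth. For the lower bound, the 3 vertices {1, 4, 5} are pairwise adjacent, and any tree decomposition puts a clique entirely inside one bag — forcing width ≥ 2. The upper and lower bounds meet at 2, so that is the treewidth.

Treewidth 2.
One optimal decomposition is:
Bags: B1 = {2, 3, 5}  B2 = {2, 4, 5}  B3 = {1, 4, 5}
Tree: B1–B2, B2–B3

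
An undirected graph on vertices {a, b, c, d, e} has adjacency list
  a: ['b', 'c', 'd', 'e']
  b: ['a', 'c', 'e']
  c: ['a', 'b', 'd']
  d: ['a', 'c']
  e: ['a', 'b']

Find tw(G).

A width-2 tree decomposition is:
Bags: B1 = {a, b, c}  B2 = {a, b, e}  B3 = {a, c, d}
Tree: B1–B2, B1–B3
Every bag has size at most 3, so the width is 3 − 1 = 2 and tw(G) ≤ 2. On the other hand G contains the 3-clique {a, b, e}. A clique must lie in a single bag of any decomposition, so no decomposition can have width below 2. Hence tw(G) = 2 exactly.

2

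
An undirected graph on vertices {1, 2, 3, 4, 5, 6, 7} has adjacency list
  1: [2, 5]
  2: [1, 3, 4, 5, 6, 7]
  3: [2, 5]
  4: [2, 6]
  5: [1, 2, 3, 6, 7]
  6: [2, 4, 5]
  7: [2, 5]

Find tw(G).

A width-2 tree decomposition is:
Bags: B1 = {2, 3, 5}  B2 = {1, 2, 5}  B3 = {2, 5, 6}  B4 = {2, 5, 7}  B5 = {2, 4, 6}
Tree: B1–B2, B2–B3, B3–B4, B3–B5
Each bag holds 3 vertices, so the decomposition has width 2, which upper-bounds the treewidth. On the other hand G contains the 3-clique {2, 4, 6}. A clique must lie in a single bag of any decomposition, so no decomposition can have width below 2. Hence tw(G) = 2 exactly.

2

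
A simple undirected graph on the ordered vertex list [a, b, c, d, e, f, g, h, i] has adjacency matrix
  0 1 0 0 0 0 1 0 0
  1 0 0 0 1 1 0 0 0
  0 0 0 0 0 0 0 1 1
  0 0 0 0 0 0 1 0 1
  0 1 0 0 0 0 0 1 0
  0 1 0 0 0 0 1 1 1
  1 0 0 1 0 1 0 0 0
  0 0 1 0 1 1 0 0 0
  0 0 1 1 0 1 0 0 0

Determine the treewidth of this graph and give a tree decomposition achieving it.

Every bag has size at most 4, so the width is 4 − 1 = 3 and tw(G) ≤ 3. For the lower bound: the 4 vertex sets {c,e,h}, {b}, {f}, {a,d,g,i} are disjoint, each induces a connected subgraph, and every pair is joined by at least one edge of G. Contracting each set to a single vertex therefore yields K_{4} as a minor, and since treewidth is minor-monotone, tw(G) ≥ tw(K_{4}) = 3. Hence tw(G) = 3 exactly.

Treewidth 3.
One optimal decomposition is:
Bags: B1 = {b, c, e, h}  B2 = {b, c, f, h}  B3 = {b, c, f, i}  B4 = {a, b, f, i}  B5 = {a, f, g, i}  B6 = {a, d, g, i}
Tree: B1–B2, B2–B3, B3–B4, B4–B5, B5–B6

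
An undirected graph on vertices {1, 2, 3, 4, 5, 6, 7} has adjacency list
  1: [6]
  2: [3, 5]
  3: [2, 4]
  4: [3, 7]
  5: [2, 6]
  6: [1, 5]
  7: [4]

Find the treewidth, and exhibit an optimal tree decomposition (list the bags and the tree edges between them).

Treewidth 1.
Bags: B1 = {1, 6}  B2 = {5, 6}  B3 = {2, 5}  B4 = {2, 3}  B5 = {3, 4}  B6 = {4, 7}
Tree: B1–B2, B2–B3, B3–B4, B4–B5, B5–B6

Each bag holds 2 vertices, so the decomposition has width 1, which upper-bounds the treewidth. Any graph with an edge has treewidth ≥ 1, and G has the edge 1–6. Hence tw(G) = 1 exactly.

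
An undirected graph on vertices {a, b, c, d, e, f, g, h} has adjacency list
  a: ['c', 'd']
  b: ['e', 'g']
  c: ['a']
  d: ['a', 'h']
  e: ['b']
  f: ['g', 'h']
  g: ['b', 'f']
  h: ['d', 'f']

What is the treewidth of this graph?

A width-1 tree decomposition is:
Bags: B1 = {a, c}  B2 = {a, d}  B3 = {d, h}  B4 = {f, h}  B5 = {f, g}  B6 = {b, g}  B7 = {b, e}
Tree: B1–B2, B2–B3, B3–B4, B4–B5, B5–B6, B6–B7
Every bag has size at most 2, so the width is 2 − 1 = 1 and tw(G) ≤ 1. Since G has at least one edge (e.g. c–a), it is not an edgeless graph, so tw(G) ≥ 1. Hence tw(G) = 1 exactly.

1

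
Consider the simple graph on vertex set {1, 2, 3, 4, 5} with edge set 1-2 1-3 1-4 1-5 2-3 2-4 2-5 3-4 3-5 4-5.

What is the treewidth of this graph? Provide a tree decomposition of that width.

With just one bag of size 5, the width is 5 − 1 = 4, so tw(G) ≤ 4. For the lower bound, the 5 vertices {1, 2, 3, 4, 5} are pairwise adjacent, and any tree decomposition puts a clique entirely inside one bag — forcing width ≥ 4. Hence tw(G) = 4 exactly.

Treewidth 4.
One such decomposition:
Bags: B1 = {1, 2, 3, 4, 5}
Tree: (single bag)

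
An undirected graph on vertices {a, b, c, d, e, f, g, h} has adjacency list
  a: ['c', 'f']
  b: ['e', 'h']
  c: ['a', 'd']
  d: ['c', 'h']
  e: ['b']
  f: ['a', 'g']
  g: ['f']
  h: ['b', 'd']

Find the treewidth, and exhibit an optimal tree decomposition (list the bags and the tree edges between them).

Treewidth 1.
One such decomposition:
Bags: B1 = {b, e}  B2 = {b, h}  B3 = {d, h}  B4 = {c, d}  B5 = {a, c}  B6 = {a, f}  B7 = {f, g}
Tree: B1–B2, B2–B3, B3–B4, B4–B5, B5–B6, B6–B7

Each bag holds 2 vertices, so the decomposition has width 1, which upper-bounds the treewidth. Any graph with an edge has treewidth ≥ 1, and G has the edge e–b. Combining the bounds, tw(G) = 1.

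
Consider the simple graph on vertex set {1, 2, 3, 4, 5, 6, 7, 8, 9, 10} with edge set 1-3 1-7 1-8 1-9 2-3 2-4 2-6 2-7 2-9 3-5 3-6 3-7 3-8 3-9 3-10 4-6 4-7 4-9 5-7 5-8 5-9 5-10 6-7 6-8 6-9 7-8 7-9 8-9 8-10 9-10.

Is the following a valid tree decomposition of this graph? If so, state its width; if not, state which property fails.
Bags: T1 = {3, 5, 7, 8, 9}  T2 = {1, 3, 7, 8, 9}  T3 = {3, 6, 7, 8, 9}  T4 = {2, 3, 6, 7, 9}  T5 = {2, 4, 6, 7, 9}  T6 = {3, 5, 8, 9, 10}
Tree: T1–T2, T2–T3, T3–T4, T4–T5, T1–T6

Yes; width 4.

Every vertex of G appears in some bag (union = {1, 2, 3, 4, 5, 6, 7, 8, 9, 10}); every edge is covered by a bag; and for each vertex v the set of bags containing v is connected in the bag tree. The decomposition is therefore valid. The largest bag has 5 vertices, so the width is 4.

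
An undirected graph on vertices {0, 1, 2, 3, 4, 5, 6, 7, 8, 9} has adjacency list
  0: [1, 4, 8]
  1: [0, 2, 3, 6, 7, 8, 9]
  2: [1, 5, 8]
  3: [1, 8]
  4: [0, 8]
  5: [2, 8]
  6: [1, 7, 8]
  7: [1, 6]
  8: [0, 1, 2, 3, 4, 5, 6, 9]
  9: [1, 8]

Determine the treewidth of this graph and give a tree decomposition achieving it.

Treewidth 2.
One optimal decomposition is:
Bags: B1 = {1, 2, 8}  B2 = {1, 8, 9}  B3 = {0, 1, 8}  B4 = {1, 3, 8}  B5 = {2, 5, 8}  B6 = {1, 6, 8}  B7 = {1, 6, 7}  B8 = {0, 4, 8}
Tree: B1–B2, B2–B3, B1–B4, B1–B5, B3–B6, B6–B7, B3–B8

Each bag holds 3 vertices, so the decomposition has width 2, which upper-bounds the treewidth. Conversely, {0, 1, 8} is a clique of size 3, and the vertices of any clique must share a bag in every tree decomposition; so some bag has ≥ 3 vertices and tw(G) ≥ 2. Hence tw(G) = 2 exactly.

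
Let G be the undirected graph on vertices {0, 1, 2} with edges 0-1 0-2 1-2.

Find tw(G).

2

A width-2 tree decomposition is:
Bags: B1 = {0, 1, 2}
Tree: (single bag)
With just one bag of size 3, the width is 3 − 1 = 2, so tw(G) ≤ 2. Conversely, {0, 1, 2} is a clique of size 3, and the vertices of any clique must share a bag in every tree decomposition; so some bag has ≥ 3 vertices and tw(G) ≥ 2. Hence tw(G) = 2 exactly.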